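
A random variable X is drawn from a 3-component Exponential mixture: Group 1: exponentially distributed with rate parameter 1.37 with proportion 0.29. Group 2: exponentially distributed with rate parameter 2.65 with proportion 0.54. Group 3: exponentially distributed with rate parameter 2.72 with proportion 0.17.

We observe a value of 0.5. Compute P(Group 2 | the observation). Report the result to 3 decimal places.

Posterior ∝ prior × likelihood, so P(k | x) ∝ w_k f_k(x); normalise over all components.
Component likelihoods at x = 0.5:
  f_1 = 1.37·e^(−1.37·0.5) = 1.37·e^(−0.6850) = 0.690604
  f_2 = 2.65·e^(−2.65·0.5) = 2.65·e^(−1.3250) = 0.704378
  f_3 = 2.72·e^(−2.72·0.5) = 2.72·e^(−1.3600) = 0.698117
Unnormalised posteriors:
  w_1·f_1 = 0.29 × 0.690604 = 0.200275
  w_2·f_2 = 0.54 × 0.704378 = 0.380364
  w_3·f_3 = 0.17 × 0.698117 = 0.11868
Normaliser: 0.200275 + 0.380364 + 0.11868 = 0.699319
Responsibility of Group 2: 0.380364 / 0.699319 ≈ 0.544

0.544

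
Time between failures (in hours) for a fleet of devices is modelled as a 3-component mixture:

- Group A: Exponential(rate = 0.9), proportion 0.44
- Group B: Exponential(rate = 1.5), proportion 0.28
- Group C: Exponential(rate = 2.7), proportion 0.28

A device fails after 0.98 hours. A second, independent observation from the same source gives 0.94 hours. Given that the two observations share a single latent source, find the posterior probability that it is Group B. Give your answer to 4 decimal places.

0.3212

Apply Bayes' rule: the posterior for each component is proportional to its prior times its likelihood at x.
Since both observations come from the same component, the likelihood for component k is f_k(x₁)·f_k(x₂).
  L_A = [0.372559] × [0.386215] = 0.143888
  L_B = [0.344888] × [0.366215] = 0.126303
  L_C = [0.191523] × [0.213366] = 0.0408644
Weight by the priors:
  π_A·L_A = 0.44 × 0.143888 = 0.0633107
  π_B·L_B = 0.28 × 0.126303 = 0.0353649
  π_C·L_C = 0.28 × 0.0408644 = 0.011442
Denominator: 0.0633107 + 0.0353649 + 0.011442 = 0.110118
So the posterior for Group B is 0.0353649 / 0.110118 ≈ 0.3212.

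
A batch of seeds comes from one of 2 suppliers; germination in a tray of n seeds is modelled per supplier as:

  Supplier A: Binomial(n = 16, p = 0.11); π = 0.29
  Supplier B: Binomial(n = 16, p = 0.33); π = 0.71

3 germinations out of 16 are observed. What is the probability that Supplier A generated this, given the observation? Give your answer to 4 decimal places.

0.3776

Posterior ∝ prior × likelihood, so P(k | x) ∝ π_k f_k(x); normalise over all components.
Binomial probabilities:
  f_A = 0.163846
  f_B = 0.110332
Unnormalised posteriors:
  π_A·f_A = 0.29 × 0.163846 = 0.0475154
  π_B·f_B = 0.71 × 0.110332 = 0.0783359
Denominator: 0.0475154 + 0.0783359 = 0.125851
So the posterior for Supplier A is 0.0475154 / 0.125851 ≈ 0.3776.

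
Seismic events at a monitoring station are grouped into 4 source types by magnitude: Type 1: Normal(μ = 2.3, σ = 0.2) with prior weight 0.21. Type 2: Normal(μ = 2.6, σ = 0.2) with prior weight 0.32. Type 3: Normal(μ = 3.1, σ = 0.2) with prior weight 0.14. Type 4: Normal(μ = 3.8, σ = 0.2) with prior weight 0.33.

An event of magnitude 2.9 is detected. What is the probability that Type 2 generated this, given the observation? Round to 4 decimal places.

P(component k | x) = π_k·f_k(x) / marginal(x), where marginal(x) = Σ_j π_j·f_j(x).
Component likelihoods at x = 2.9:
  p_1 = (1/(0.2·√(2π)))·exp(−(2.9−2.3)²/(2·0.2²)) = 1.994711·exp(-4.50000) = 0.0221592
  p_2 = (1/(0.2·√(2π)))·exp(−(2.9−2.6)²/(2·0.2²)) = 1.994711·exp(-1.12500) = 0.647588
  p_3 = (1/(0.2·√(2π)))·exp(−(2.9−3.1)²/(2·0.2²)) = 1.994711·exp(-0.50000) = 1.20985
  p_4 = (1/(0.2·√(2π)))·exp(−(2.9−3.8)²/(2·0.2²)) = 1.994711·exp(-10.12500) = 7.99187e-05
Multiply by the mixture weights:
  π_1·p_1 = 0.21 × 0.0221592 = 0.00465344
  π_2·p_2 = 0.32 × 0.647588 = 0.207228
  π_3·p_3 = 0.14 × 1.20985 = 0.16938
  π_4·p_4 = 0.33 × 7.99187e-05 = 2.63732e-05
Denominator: 0.00465344 + 0.207228 + 0.16938 + 2.63732e-05 = 0.381287
P(Type 2 | x) ≈ 0.5435

0.5435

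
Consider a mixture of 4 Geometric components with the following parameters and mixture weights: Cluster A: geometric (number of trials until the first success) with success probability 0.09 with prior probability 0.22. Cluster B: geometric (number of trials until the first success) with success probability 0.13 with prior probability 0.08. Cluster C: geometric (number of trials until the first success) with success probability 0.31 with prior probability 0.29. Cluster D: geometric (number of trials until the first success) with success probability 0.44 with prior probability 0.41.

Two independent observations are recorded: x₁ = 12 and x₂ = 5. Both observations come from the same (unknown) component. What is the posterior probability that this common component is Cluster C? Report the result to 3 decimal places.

Posterior ∝ prior × likelihood, so P(k | x) ∝ π_k f_k(x); normalise over all components.
Since both observations come from the same component, the likelihood for component k is f_k(x₁)·f_k(x₂).
  p_A = [0.09·(1−0.09)^11 = 0.09·0.354369 = 0.0318932] × [0.0617175] = 0.00196837
  p_B = [0.13·(1−0.13)^11 = 0.13·0.216128 = 0.0280967] × [0.0744767] = 0.00209255
  p_C = [0.31·(1−0.31)^11 = 0.31·0.0168787 = 0.00523241] × [0.0702681] = 0.000367671
  p_D = [0.44·(1−0.44)^11 = 0.44·0.00169851 = 0.000747345] × [0.0432718] = 3.23389e-05
Unnormalised posteriors:
  π_A·p_A = 0.22 × 0.00196837 = 0.000433041
  π_B·p_B = 0.08 × 0.00209255 = 0.000167404
  π_C·p_C = 0.29 × 0.000367671 = 0.000106625
  π_D·p_D = 0.41 × 3.23389e-05 = 1.3259e-05
Evidence: 0.000433041 + 0.000167404 + 0.000106625 + 1.3259e-05 = 0.000720328
Responsibility of Cluster C: 0.000106625 / 0.000720328 ≈ 0.148

0.148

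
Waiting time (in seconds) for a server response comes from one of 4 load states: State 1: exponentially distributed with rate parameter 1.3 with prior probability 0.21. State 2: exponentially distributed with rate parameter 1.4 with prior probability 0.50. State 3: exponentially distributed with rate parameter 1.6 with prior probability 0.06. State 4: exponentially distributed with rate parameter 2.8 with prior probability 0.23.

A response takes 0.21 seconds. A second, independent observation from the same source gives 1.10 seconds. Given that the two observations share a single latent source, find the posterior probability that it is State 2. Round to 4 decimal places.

0.5472

The responsibility of component k is π_k f_k(x) divided by Σ_j π_j f_j(x).
Since both observations come from the same component, the likelihood for component k is f_k(x₁)·f_k(x₂).
  p_1 = [1.3·e^(−1.3·0.21) = 1.3·e^(−0.2730) = 0.989421] × [0.311102] = 0.30781
  p_2 = [1.4·e^(−1.4·0.21) = 1.4·e^(−0.2940) = 1.04339] × [0.300134] = 0.313155
  p_3 = [1.6·e^(−1.6·0.21) = 1.6·e^(−0.3360) = 1.1434] × [0.275272] = 0.314745
  p_4 = [2.8·e^(−2.8·0.21) = 2.8·e^(−0.5880) = 1.55522] × [0.128686] = 0.200135
Prior × likelihood for each component:
  π_1·p_1 = 0.21 × 0.30781 = 0.0646402
  π_2·p_2 = 0.50 × 0.313155 = 0.156578
  π_3·p_3 = 0.06 × 0.314745 = 0.0188847
  π_4·p_4 = 0.23 × 0.200135 = 0.0460311
Evidence: 0.0646402 + 0.156578 + 0.0188847 + 0.0460311 = 0.286134
Responsibility of State 2: 0.156578 / 0.286134 ≈ 0.5472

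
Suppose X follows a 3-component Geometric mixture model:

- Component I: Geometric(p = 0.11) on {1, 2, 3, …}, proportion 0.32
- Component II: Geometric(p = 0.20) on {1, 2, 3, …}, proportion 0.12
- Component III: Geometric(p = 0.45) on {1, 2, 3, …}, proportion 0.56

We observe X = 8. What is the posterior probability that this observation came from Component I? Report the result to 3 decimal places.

0.637

By Bayes' theorem, P(k | x) = P(Z=k) f_k(x) / Σ_j P(Z=j) f_j(x).
Evaluate each component's likelihood at the observed value:
  p_I = 0.11·(1−0.11)^7 = 0.11·0.442313 = 0.0486545
  p_II = 0.20·(1−0.20)^7 = 0.20·0.209715 = 0.041943
  p_III = 0.45·(1−0.45)^7 = 0.45·0.0152244 = 0.00685096
Weight by the priors:
  P(Z=I)·p_I = 0.32 × 0.0486545 = 0.0155694
  P(Z=II)·p_II = 0.12 × 0.041943 = 0.00503316
  P(Z=III)·p_III = 0.56 × 0.00685096 = 0.00383654
Denominator: 0.0155694 + 0.00503316 + 0.00383654 = 0.0244391
P(Component I | the observation) ≈ 0.637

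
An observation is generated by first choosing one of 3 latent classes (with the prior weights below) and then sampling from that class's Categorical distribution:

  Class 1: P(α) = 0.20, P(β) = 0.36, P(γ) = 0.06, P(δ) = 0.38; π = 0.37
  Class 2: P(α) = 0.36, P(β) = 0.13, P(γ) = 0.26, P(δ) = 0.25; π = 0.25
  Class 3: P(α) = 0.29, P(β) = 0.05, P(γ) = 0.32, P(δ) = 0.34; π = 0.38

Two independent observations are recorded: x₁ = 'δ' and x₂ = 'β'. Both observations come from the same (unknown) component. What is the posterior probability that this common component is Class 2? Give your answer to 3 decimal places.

0.125

The responsibility of component k is π_k f_k(x) divided by Σ_j π_j f_j(x).
Since both observations come from the same component, the likelihood for component k is f_k(x₁)·f_k(x₂).
  f_1 = [0.38] × [0.36] = 0.1368
  f_2 = [0.25] × [0.13] = 0.0325
  f_3 = [0.34] × [0.05] = 0.017
Multiply by the mixture weights:
  π_1·f_1 = 0.37 × 0.1368 = 0.050616
  π_2·f_2 = 0.25 × 0.0325 = 0.008125
  π_3·f_3 = 0.38 × 0.017 = 0.00646
Evidence: 0.050616 + 0.008125 + 0.00646 = 0.065201
So the posterior for Class 2 is 0.008125 / 0.065201 ≈ 0.125.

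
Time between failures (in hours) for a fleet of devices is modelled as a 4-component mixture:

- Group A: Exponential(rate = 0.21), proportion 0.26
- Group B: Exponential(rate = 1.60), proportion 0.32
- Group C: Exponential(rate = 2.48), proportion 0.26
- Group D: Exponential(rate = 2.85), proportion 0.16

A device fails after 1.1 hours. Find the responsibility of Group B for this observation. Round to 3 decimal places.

0.455

Posterior ∝ prior × likelihood, so P(k | x) ∝ P(Z=k) f_k(x); normalise over all components.
Exponential densities:
  L_A = 0.21·e^(−0.21·1.1) = 0.21·e^(−0.2310) = 0.166685
  L_B = 1.60·e^(−1.60·1.1) = 1.60·e^(−1.7600) = 0.275272
  L_C = 2.48·e^(−2.48·1.1) = 2.48·e^(−2.7280) = 0.162068
  L_D = 2.85·e^(−2.85·1.1) = 2.85·e^(−3.1350) = 0.123974
Prior × likelihood for each component:
  P(Z=A)·L_A = 0.26 × 0.166685 = 0.0433382
  P(Z=B)·L_B = 0.32 × 0.275272 = 0.088087
  P(Z=C)·L_C = 0.26 × 0.162068 = 0.0421376
  P(Z=D)·L_D = 0.16 × 0.123974 = 0.0198359
Evidence: 0.0433382 + 0.088087 + 0.0421376 + 0.0198359 = 0.193399
So the posterior for Group B is 0.088087 / 0.193399 ≈ 0.455.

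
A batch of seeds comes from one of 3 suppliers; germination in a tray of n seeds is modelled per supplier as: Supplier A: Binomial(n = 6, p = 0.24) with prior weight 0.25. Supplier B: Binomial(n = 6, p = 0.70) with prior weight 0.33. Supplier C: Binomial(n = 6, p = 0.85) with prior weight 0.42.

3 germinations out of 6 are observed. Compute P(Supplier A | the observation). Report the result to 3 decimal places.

By Bayes' theorem, P(k | x) = π_k f_k(x) / Σ_j π_j f_j(x).
Binomial probabilities:
  L_A = C(6,3)·0.24^3·0.76^3 = 20·0.013824·0.438976 = 0.121368
  L_B = C(6,3)·0.70^3·0.30^3 = 20·0.343·0.027 = 0.18522
  L_C = C(6,3)·0.85^3·0.15^3 = 20·0.614125·0.003375 = 0.0414534
Multiply by the mixture weights:
  π_A·L_A = 0.25 × 0.121368 = 0.030342
  π_B·L_B = 0.33 × 0.18522 = 0.0611226
  π_C·L_C = 0.42 × 0.0414534 = 0.0174104
Normaliser: 0.030342 + 0.0611226 + 0.0174104 = 0.108875
P(Supplier A | 3 germinations out of 6) ≈ 0.279

0.279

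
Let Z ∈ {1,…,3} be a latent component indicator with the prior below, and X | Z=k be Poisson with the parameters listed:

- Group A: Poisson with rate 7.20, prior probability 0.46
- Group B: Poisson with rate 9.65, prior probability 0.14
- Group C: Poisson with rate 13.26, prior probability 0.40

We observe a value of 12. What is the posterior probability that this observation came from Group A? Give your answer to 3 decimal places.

0.201

Apply Bayes' rule: the posterior for each component is proportional to its prior times its likelihood at x.
Evaluate each component's likelihood at the observed value:
  p_A = e^(−7.20)·7.20^12/12! = 0.0302505
  p_B = e^(−9.65)·9.65^12/12! = 0.08771
  p_C = e^(−13.26)·13.26^12/12! = 0.107508
Unnormalised posteriors:
  w_A·p_A = 0.46 × 0.0302505 = 0.0139152
  w_B·p_B = 0.14 × 0.08771 = 0.0122794
  w_C·p_C = 0.40 × 0.107508 = 0.0430032
Sum: 0.0139152 + 0.0122794 + 0.0430032 = 0.0691978
P(Group A | the observation) = 0.0139152 / 0.0691978 ≈ 0.201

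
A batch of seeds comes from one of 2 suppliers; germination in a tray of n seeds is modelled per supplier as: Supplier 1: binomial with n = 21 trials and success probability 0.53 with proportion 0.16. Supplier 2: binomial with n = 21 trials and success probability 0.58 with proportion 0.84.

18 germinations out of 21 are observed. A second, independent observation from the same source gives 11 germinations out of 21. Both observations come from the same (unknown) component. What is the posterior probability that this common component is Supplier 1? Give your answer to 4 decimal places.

By Bayes' theorem, P(k | x) = π_k f_k(x) / Σ_j π_j f_j(x).
Since both observations come from the same component, the likelihood for component k is f_k(x₁)·f_k(x₂).
  L_1 = [C(21,18)·0.53^18·0.47^3 = 1330·1.08884e-05·0.103823 = 0.00150353] × [0.171964] = 0.000258553
  L_2 = [C(21,18)·0.58^18·0.42^3 = 1330·5.51701e-05·0.074088 = 0.0054363] × [0.150531] = 0.000818332
Unnormalised posteriors:
  π_1·L_1 = 0.16 × 0.000258553 = 4.13684e-05
  π_2·L_2 = 0.84 × 0.000818332 = 0.000687399
Denominator: 4.13684e-05 + 0.000687399 = 0.000728767
So the posterior for Supplier 1 is 4.13684e-05 / 0.000728767 ≈ 0.0568.

0.0568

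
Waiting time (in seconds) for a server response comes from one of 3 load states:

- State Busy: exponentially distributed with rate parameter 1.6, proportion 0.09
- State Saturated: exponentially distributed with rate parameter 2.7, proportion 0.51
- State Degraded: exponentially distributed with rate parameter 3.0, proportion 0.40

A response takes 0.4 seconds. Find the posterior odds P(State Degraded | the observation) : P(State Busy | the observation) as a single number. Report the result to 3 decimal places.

4.760

Posterior odds = (π_i f_i(x)) / (π_j f_j(x)); the normalising sum cancels.
Component likelihoods at x = 0.4 seconds:
  f_Busy = 1.6·e^(−1.6·0.4) = 1.6·e^(−0.6400) = 0.843668
  f_Saturated = 2.7·e^(−2.7·0.4) = 2.7·e^(−1.0800) = 0.916908
  f_Degraded = 3.0·e^(−3.0·0.4) = 3.0·e^(−1.2000) = 0.903583
Posterior odds = (π_Degraded·f_Degraded) / (π_Busy·f_Busy) = (0.40·0.903583) / (0.09·0.843668) = 0.361433 / 0.0759301 ≈ 4.760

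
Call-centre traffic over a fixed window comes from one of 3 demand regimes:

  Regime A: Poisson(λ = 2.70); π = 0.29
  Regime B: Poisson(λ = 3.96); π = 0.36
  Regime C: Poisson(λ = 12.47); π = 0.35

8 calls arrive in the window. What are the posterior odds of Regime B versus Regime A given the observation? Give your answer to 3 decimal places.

Only the two components matter; the odds are (w_i f_i(x)) / (w_j f_j(x)).
Component likelihoods at x = 8 calls:
  L_A = 0.00470755
  L_B = 0.0285914
  L_C = 0.0556877
Posterior odds = (w_B·L_B) / (w_A·L_A) = (0.36·0.0285914) / (0.29·0.00470755) = 0.0102929 / 0.00136519 ≈ 7.540

7.540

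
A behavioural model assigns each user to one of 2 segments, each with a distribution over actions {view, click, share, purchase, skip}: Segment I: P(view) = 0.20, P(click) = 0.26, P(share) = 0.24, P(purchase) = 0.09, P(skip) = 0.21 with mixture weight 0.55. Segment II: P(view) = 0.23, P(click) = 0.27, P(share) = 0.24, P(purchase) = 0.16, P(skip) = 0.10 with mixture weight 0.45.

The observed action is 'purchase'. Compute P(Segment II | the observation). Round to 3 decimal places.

The responsibility of component k is P(Z=k) f_k(x) divided by Σ_j P(Z=j) f_j(x).
Evaluate each component's likelihood at the observed value:
  f_I = P(purchase | comp) = 0.09
  f_II = P(purchase | comp) = 0.16
Prior × likelihood for each component:
  P(Z=I)·f_I = 0.55 × 0.09 = 0.0495
  P(Z=II)·f_II = 0.45 × 0.16 = 0.072
Sum: 0.0495 + 0.072 = 0.1215
Responsibility of Segment II: 0.072 / 0.1215 ≈ 0.593

0.593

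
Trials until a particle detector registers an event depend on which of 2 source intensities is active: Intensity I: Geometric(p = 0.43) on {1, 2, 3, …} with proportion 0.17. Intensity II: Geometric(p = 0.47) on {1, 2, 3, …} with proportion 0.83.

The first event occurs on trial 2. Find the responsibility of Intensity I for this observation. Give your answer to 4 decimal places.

Apply Bayes' rule: the posterior for each component is proportional to its prior times its likelihood at x.
Geometric probabilities:
  f_I = 0.43·(1−0.43)^1 = 0.43·0.57 = 0.2451
  f_II = 0.47·(1−0.47)^1 = 0.47·0.53 = 0.2491
Unnormalised posteriors:
  π_I·f_I = 0.17 × 0.2451 = 0.041667
  π_II·f_II = 0.83 × 0.2491 = 0.206753
Sum: 0.041667 + 0.206753 = 0.24842
So the posterior for Intensity I is 0.041667 / 0.24842 ≈ 0.1677.

0.1677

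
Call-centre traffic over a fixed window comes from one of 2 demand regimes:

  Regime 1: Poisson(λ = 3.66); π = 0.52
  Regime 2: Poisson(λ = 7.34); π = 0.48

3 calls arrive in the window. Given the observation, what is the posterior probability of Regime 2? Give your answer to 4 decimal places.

0.1581

The responsibility of component k is π_k f_k(x) divided by Σ_j π_j f_j(x).
Component likelihoods at x = 3 calls:
  L_1 = e^(−3.66)·3.66^3/3! = 0.210268
  L_2 = e^(−7.34)·7.34^3/3! = 0.0427775
Unnormalised posteriors:
  π_1·L_1 = 0.52 × 0.210268 = 0.10934
  π_2·L_2 = 0.48 × 0.0427775 = 0.0205332
Denominator: 0.10934 + 0.0205332 = 0.129873
P(Regime 2 | the observation) = 0.0205332 / 0.129873 ≈ 0.1581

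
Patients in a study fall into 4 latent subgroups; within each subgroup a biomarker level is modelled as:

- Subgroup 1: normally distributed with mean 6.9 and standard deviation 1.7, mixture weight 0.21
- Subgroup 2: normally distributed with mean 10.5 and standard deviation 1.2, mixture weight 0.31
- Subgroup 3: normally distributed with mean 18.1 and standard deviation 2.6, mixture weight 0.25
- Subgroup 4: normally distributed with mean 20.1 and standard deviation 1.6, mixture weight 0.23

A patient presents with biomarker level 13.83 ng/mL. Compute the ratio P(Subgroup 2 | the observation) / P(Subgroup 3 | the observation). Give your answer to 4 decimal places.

The posterior odds equal the prior odds times the likelihood ratio: (π_i/π_j)·(f_i(x)/f_j(x)).
Component likelihoods at x = 13.83 ng/mL:
  L_1 = 5.78086e-05
  L_2 = 0.00707228
  L_3 = 0.0398339
  L_4 = 0.000115384
Posterior odds = (π_2·L_2) / (π_3·L_3) = (0.31·0.00707228) / (0.25·0.0398339) = 0.00219241 / 0.00995847 ≈ 0.2202

0.2202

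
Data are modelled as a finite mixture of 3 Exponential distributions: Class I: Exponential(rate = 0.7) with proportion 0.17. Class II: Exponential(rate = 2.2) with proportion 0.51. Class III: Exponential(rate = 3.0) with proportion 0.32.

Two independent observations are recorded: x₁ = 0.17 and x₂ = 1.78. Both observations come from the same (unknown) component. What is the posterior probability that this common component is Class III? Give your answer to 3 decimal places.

0.131

P(component k | x) = π_k·f_k(x) / marginal(x), where marginal(x) = Σ_j π_j·f_j(x).
Since both observations come from the same component, the likelihood for component k is f_k(x₁)·f_k(x₂).
  f_I = [0.621465] × [0.201357] = 0.125137
  f_II = [1.51355] × [0.0438254] = 0.0663318
  f_III = [1.80149] × [0.0143876] = 0.0259191
Weight by the priors:
  π_I·f_I = 0.17 × 0.125137 = 0.0212732
  π_II·f_II = 0.51 × 0.0663318 = 0.0338292
  π_III·f_III = 0.32 × 0.0259191 = 0.00829411
Normaliser: 0.0212732 + 0.0338292 + 0.00829411 = 0.0633966
Responsibility of Class III: 0.00829411 / 0.0633966 ≈ 0.131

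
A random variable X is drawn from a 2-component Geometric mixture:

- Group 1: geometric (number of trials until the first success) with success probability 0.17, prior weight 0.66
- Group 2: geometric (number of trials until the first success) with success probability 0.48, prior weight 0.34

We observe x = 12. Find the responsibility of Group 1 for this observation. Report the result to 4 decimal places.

Apply Bayes' rule: the posterior for each component is proportional to its prior times its likelihood at x.
Component likelihoods at x = 12:
  p_1 = 0.17·(1−0.17)^11 = 0.17·0.128783 = 0.0218931
  p_2 = 0.48·(1−0.48)^11 = 0.48·0.000751687 = 0.00036081
Weight by the priors:
  P(Z=1)·p_1 = 0.66 × 0.0218931 = 0.0144495
  P(Z=2)·p_2 = 0.34 × 0.00036081 = 0.000122675
Normaliser: 0.0144495 + 0.000122675 = 0.0145721
P(Group 1 | 12) = 0.0144495 / 0.0145721 ≈ 0.9916

0.9916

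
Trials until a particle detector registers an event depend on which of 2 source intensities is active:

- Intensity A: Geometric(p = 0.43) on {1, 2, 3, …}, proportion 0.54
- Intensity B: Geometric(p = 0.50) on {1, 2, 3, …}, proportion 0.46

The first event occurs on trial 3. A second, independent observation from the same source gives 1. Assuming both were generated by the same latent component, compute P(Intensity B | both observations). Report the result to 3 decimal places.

0.470

Apply Bayes' rule: the posterior for each component is proportional to its prior times its likelihood at x.
Since both observations come from the same component, the likelihood for component k is f_k(x₁)·f_k(x₂).
  p_A = [0.139707] × [0.43] = 0.060074
  p_B = [0.125] × [0.5] = 0.0625
Prior × likelihood for each component:
  π_A·p_A = 0.54 × 0.060074 = 0.03244
  π_B·p_B = 0.46 × 0.0625 = 0.02875
Denominator: 0.03244 + 0.02875 = 0.06119
So the posterior for Intensity B is 0.02875 / 0.06119 ≈ 0.470.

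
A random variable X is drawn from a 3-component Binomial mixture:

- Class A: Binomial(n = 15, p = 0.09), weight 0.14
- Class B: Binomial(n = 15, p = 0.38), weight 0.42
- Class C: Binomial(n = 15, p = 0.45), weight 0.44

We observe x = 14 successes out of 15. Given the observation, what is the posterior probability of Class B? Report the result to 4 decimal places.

0.0916

By Bayes' theorem, P(k | x) = π_k f_k(x) / Σ_j π_j f_j(x).
Evaluate each component's likelihood at the observed value:
  p_A = 3.12268e-14
  p_B = 1.21746e-05
  p_C = 0.000115194
Prior × likelihood for each component:
  π_A·p_A = 0.14 × 3.12268e-14 = 4.37176e-15
  π_B·p_B = 0.42 × 1.21746e-05 = 5.11332e-06
  π_C·p_C = 0.44 × 0.000115194 = 5.06853e-05
Marginal: 4.37176e-15 + 5.11332e-06 + 5.06853e-05 = 5.57986e-05
P(Class B | data) = 5.11332e-06 / 5.57986e-05 ≈ 0.0916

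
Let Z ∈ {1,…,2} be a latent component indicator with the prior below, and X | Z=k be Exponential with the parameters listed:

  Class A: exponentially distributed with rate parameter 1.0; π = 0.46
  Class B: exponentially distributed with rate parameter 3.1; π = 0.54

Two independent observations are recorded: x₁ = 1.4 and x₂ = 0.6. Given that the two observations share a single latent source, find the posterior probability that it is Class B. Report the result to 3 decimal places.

0.145

The responsibility of component k is π_k f_k(x) divided by Σ_j π_j f_j(x).
Since both observations come from the same component, the likelihood for component k is f_k(x₁)·f_k(x₂).
  p_A = [1.0·e^(−1.0·1.4) = 1.0·e^(−1.4000) = 0.246597] × [0.548812] = 0.135335
  p_B = [3.1·e^(−3.1·1.4) = 3.1·e^(−4.3400) = 0.0404132] × [0.482585] = 0.0195028
Unnormalised posteriors:
  π_A·p_A = 0.46 × 0.135335 = 0.0622542
  π_B·p_B = 0.54 × 0.0195028 = 0.0105315
Evidence: 0.0622542 + 0.0105315 = 0.0727858
So the posterior for Class B is 0.0105315 / 0.0727858 ≈ 0.145.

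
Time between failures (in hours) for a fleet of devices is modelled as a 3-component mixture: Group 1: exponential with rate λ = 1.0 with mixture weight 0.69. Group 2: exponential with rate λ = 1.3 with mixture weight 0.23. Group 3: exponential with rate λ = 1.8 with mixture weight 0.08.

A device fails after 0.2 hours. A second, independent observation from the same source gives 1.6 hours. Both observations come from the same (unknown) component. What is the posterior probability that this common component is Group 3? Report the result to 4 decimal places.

0.0628

By Bayes' theorem, P(k | x) = P(Z=k) f_k(x) / Σ_j P(Z=j) f_j(x).
Since both observations come from the same component, the likelihood for component k is f_k(x₁)·f_k(x₂).
  p_1 = [0.818731] × [0.201897] = 0.165299
  p_2 = [1.00237] × [0.162409] = 0.162794
  p_3 = [1.25582] × [0.101043] = 0.126891
Weight by the priors:
  P(Z=1)·p_1 = 0.69 × 0.165299 = 0.114056
  P(Z=2)·p_2 = 0.23 × 0.162794 = 0.0374426
  P(Z=3)·p_3 = 0.08 × 0.126891 = 0.0101513
Normaliser: 0.114056 + 0.0374426 + 0.0101513 = 0.16165
Responsibility of Group 3: 0.0101513 / 0.16165 ≈ 0.0628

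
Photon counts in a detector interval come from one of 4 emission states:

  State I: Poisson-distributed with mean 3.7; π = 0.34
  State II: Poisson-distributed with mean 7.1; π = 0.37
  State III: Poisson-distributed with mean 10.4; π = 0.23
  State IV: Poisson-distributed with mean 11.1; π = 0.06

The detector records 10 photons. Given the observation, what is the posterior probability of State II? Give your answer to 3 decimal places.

By Bayes' theorem, P(k | x) = P(Z=k) f_k(x) / Σ_j P(Z=j) f_j(x).
Evaluate each component's likelihood at the observed value:
  L_I = 0.00327616
  L_II = 0.0740167
  L_III = 0.124139
  L_IV = 0.118249
Weight by the priors:
  P(Z=I)·L_I = 0.34 × 0.00327616 = 0.00111389
  P(Z=II)·L_II = 0.37 × 0.0740167 = 0.0273862
  P(Z=III)·L_III = 0.23 × 0.124139 = 0.0285519
  P(Z=IV)·L_IV = 0.06 × 0.118249 = 0.00709495
Marginal: 0.00111389 + 0.0273862 + 0.0285519 + 0.00709495 = 0.064147
P(State II | 10 photons) ≈ 0.427

0.427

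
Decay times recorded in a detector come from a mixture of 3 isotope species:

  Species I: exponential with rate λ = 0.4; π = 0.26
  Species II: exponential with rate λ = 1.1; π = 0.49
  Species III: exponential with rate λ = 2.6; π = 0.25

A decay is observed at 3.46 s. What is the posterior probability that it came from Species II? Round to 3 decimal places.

Apply Bayes' rule: the posterior for each component is proportional to its prior times its likelihood at x.
Exponential densities:
  L_I = 0.4·e^(−0.4·3.46) = 0.4·e^(−1.3840) = 0.10023
  L_II = 1.1·e^(−1.1·3.46) = 1.1·e^(−3.8060) = 0.0244606
  L_III = 2.6·e^(−2.6·3.46) = 2.6·e^(−8.9960) = 0.000322152
Weight by the priors:
  π_I·L_I = 0.26 × 0.10023 = 0.0260597
  π_II·L_II = 0.49 × 0.0244606 = 0.0119857
  π_III·L_III = 0.25 × 0.000322152 = 8.05379e-05
Evidence: 0.0260597 + 0.0119857 + 8.05379e-05 = 0.038126
P(Species II | data) = 0.0119857 / 0.038126 ≈ 0.314

0.314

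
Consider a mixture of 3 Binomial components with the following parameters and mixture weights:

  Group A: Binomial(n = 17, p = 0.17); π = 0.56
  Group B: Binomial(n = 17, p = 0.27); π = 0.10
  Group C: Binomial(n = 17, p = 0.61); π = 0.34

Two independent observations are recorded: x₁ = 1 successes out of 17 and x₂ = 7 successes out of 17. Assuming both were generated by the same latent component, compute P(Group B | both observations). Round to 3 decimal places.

P(component k | x) = π_k·f_k(x) / marginal(x), where marginal(x) = Σ_j π_j·f_j(x).
Since both observations come from the same component, the likelihood for component k is f_k(x₁)·f_k(x₂).
  f_A = [C(17,1)·0.17^1·0.83^16 = 17·0.17·0.0507282 = 0.146605] × [0.0123822] = 0.00181529
  f_B = [C(17,1)·0.27^1·0.73^16 = 17·0.27·0.00650378 = 0.0298523] × [0.0874279] = 0.00260993
  f_C = [C(17,1)·0.61^1·0.39^16 = 17·0.61·2.8644e-07 = 2.97038e-06] × [0.0497542] = 1.47789e-07
Prior × likelihood for each component:
  π_A·f_A = 0.56 × 0.00181529 = 0.00101656
  π_B·f_B = 0.10 × 0.00260993 = 0.000260993
  π_C·f_C = 0.34 × 1.47789e-07 = 5.02483e-08
Normaliser: 0.00101656 + 0.000260993 + 5.02483e-08 = 0.0012776
P(Group B | x₁, x₂) = 0.000260993 / 0.0012776 ≈ 0.204

0.204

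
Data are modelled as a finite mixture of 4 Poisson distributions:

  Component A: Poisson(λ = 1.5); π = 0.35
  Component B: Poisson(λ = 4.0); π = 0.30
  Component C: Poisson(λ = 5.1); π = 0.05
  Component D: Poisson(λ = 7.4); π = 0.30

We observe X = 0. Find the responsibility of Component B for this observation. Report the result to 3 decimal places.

The responsibility of component k is π_k f_k(x) divided by Σ_j π_j f_j(x).
Evaluate each component's likelihood at the observed value:
  f_A = e^(−1.5)·1.5^0/0! = 0.22313
  f_B = e^(−4.0)·4.0^0/0! = 0.0183156
  f_C = e^(−5.1)·5.1^0/0! = 0.00609675
  f_D = e^(−7.4)·7.4^0/0! = 0.000611253
Weight by the priors:
  π_A·f_A = 0.35 × 0.22313 = 0.0780956
  π_B·f_B = 0.30 × 0.0183156 = 0.00549469
  π_C·f_C = 0.05 × 0.00609675 = 0.000304837
  π_D·f_D = 0.30 × 0.000611253 = 0.000183376
Sum: 0.0780956 + 0.00549469 + 0.000304837 + 0.000183376 = 0.0840785
So the posterior for Component B is 0.00549469 / 0.0840785 ≈ 0.065.

0.065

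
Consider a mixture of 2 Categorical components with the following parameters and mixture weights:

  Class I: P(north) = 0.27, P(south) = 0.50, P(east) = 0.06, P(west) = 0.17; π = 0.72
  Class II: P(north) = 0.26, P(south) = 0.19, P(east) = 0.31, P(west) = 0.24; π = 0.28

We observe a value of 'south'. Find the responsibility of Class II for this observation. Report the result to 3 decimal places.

By Bayes' theorem, P(k | x) = π_k f_k(x) / Σ_j π_j f_j(x).
Component likelihoods at x = 'south':
  p_I = 0.5
  p_II = 0.19
Prior × likelihood for each component:
  π_I·p_I = 0.72 × 0.5 = 0.36
  π_II·p_II = 0.28 × 0.19 = 0.0532
Normaliser: 0.36 + 0.0532 = 0.4132
P(Class II | the observation) = 0.0532 / 0.4132 ≈ 0.129

0.129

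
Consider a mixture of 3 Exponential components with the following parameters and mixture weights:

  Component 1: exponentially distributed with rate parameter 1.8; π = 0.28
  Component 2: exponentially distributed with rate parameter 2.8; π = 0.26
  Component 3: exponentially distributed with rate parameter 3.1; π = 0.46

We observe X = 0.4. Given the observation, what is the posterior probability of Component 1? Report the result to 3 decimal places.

By Bayes' theorem, P(k | x) = π_k f_k(x) / Σ_j π_j f_j(x).
Evaluate each component's likelihood at the observed value:
  p_1 = 0.876154
  p_2 = 0.913583
  p_3 = 0.897091
Unnormalised posteriors:
  π_1·p_1 = 0.28 × 0.876154 = 0.245323
  π_2·p_2 = 0.26 × 0.913583 = 0.237532
  π_3·p_3 = 0.46 × 0.897091 = 0.412662
Denominator: 0.245323 + 0.237532 + 0.412662 = 0.895517
Responsibility of Component 1: 0.245323 / 0.895517 ≈ 0.274

0.274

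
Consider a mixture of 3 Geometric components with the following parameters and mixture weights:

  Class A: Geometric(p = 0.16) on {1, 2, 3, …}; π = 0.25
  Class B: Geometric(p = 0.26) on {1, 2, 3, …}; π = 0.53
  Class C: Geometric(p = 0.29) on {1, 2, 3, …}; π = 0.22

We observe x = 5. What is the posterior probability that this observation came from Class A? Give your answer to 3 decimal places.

P(component k | x) = π_k·f_k(x) / marginal(x), where marginal(x) = Σ_j π_j·f_j(x).
Evaluate each component's likelihood at the observed value:
  f_A = 0.0796594
  f_B = 0.0779651
  f_C = 0.0736939
Prior × likelihood for each component:
  π_A·f_A = 0.25 × 0.0796594 = 0.0199149
  π_B·f_B = 0.53 × 0.0779651 = 0.0413215
  π_C·f_C = 0.22 × 0.0736939 = 0.0162127
Denominator: 0.0199149 + 0.0413215 + 0.0162127 = 0.077449
So the posterior for Class A is 0.0199149 / 0.077449 ≈ 0.257.

0.257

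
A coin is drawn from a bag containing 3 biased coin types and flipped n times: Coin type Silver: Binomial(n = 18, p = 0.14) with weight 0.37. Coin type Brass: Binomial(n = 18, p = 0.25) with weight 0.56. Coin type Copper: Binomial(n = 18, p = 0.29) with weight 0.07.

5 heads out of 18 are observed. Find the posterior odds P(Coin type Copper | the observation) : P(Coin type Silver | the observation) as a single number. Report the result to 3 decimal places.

The posterior odds equal the prior odds times the likelihood ratio: (P(Z=i)/P(Z=j))·(f_i(x)/f_j(x)).
Component likelihoods at x = 5 heads out of 18:
  p_Silver = 0.0648634
  p_Brass = 0.198781
  p_Copper = 0.204752
Posterior odds = (P(Z=Copper)·p_Copper) / (P(Z=Silver)·p_Silver) = (0.07·0.204752) / (0.37·0.0648634) = 0.0143326 / 0.0239994 ≈ 0.597

0.597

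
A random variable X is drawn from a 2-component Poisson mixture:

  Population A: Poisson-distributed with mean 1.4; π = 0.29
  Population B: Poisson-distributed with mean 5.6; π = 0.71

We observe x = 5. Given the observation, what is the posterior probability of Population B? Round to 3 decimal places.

Posterior ∝ prior × likelihood, so P(k | x) ∝ π_k f_k(x); normalise over all components.
Poisson probabilities:
  L_A = 0.0110521
  L_B = 0.169711
Prior × likelihood for each component:
  π_A·L_A = 0.29 × 0.0110521 = 0.00320512
  π_B·L_B = 0.71 × 0.169711 = 0.120495
Normaliser: 0.00320512 + 0.120495 = 0.1237
P(Population B | data) = 0.120495 / 0.1237 ≈ 0.974

0.974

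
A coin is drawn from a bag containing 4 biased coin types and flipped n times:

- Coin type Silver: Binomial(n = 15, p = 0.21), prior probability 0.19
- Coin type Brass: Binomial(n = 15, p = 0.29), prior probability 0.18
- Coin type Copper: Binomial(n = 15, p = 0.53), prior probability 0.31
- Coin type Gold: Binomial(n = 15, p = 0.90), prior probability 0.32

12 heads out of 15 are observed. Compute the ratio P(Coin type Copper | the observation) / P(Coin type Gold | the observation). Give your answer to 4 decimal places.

0.1749

Only the two components matter; the odds are (P(Z=i) f_i(x)) / (P(Z=j) f_j(x)).
Component likelihoods at x = 12 heads out of 15:
  p_Silver = C(15,12)·0.21^12·0.79^3 = 455·7.35583e-09·0.493039 = 1.65015e-06
  p_Brass = C(15,12)·0.29^12·0.71^3 = 455·3.53815e-07·0.357911 = 5.76186e-05
  p_Copper = C(15,12)·0.53^12·0.47^3 = 455·0.000491259·0.103823 = 0.0232068
  p_Gold = C(15,12)·0.90^12·0.10^3 = 455·0.28243·0.001 = 0.128505
0.00719411 / 0.0411217 ≈ 0.1749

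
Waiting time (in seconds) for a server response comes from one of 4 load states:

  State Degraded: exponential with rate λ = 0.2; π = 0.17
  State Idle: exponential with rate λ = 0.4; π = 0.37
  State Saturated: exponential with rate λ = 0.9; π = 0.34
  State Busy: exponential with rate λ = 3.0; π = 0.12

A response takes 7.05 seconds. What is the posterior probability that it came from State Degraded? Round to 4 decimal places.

0.4700

Apply Bayes' rule: the posterior for each component is proportional to its prior times its likelihood at x.
Exponential densities:
  L_Degraded = 0.2·e^(−0.2·7.05) = 0.2·e^(−1.4100) = 0.0488287
  L_Idle = 0.4·e^(−0.4·7.05) = 0.4·e^(−2.8200) = 0.0238424
  L_Saturated = 0.9·e^(−0.9·7.05) = 0.9·e^(−6.3450) = 0.00157995
  L_Busy = 3.0·e^(−3.0·7.05) = 3.0·e^(−21.1500) = 1.95791e-09
Unnormalised posteriors:
  π_Degraded·L_Degraded = 0.17 × 0.0488287 = 0.00830087
  π_Idle·L_Idle = 0.37 × 0.0238424 = 0.00882168
  π_Saturated·L_Saturated = 0.34 × 0.00157995 = 0.000537184
  π_Busy·L_Busy = 0.12 × 1.95791e-09 = 2.34949e-10
Marginal: 0.00830087 + 0.00882168 + 0.000537184 + 2.34949e-10 = 0.0176597
P(State Degraded | 7.05 seconds) = 0.00830087 / 0.0176597 ≈ 0.4700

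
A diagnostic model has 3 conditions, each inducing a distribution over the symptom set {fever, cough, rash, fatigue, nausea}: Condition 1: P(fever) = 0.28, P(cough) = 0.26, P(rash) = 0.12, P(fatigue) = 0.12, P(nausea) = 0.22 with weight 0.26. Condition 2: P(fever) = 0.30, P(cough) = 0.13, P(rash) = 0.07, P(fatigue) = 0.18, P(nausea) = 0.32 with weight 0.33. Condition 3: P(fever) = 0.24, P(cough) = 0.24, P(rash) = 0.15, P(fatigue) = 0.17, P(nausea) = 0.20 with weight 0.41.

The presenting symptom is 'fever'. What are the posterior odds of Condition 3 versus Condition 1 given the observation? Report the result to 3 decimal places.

Only the two components matter; the odds are (w_i f_i(x)) / (w_j f_j(x)).
Categorical probabilities:
  p_1 = P(fever | comp) = 0.28
  p_2 = P(fever | comp) = 0.30
  p_3 = P(fever | comp) = 0.24
Posterior odds = (w_3·p_3) / (w_1·p_1) = (0.41·0.24) / (0.26·0.28) = 0.0984 / 0.0728 ≈ 1.352

1.352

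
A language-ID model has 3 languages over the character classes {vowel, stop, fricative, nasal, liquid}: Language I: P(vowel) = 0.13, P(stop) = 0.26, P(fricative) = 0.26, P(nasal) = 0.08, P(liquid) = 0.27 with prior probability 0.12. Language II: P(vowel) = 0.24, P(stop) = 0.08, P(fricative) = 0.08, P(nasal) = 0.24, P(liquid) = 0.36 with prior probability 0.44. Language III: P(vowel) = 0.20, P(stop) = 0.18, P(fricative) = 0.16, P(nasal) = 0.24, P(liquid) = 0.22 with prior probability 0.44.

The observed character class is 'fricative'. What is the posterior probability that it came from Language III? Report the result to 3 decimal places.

0.515

Posterior ∝ prior × likelihood, so P(k | x) ∝ π_k f_k(x); normalise over all components.
Component likelihoods at x = 'fricative':
  f_I = P(fricative | comp) = 0.26
  f_II = P(fricative | comp) = 0.08
  f_III = P(fricative | comp) = 0.16
Unnormalised posteriors:
  π_I·f_I = 0.12 × 0.26 = 0.0312
  π_II·f_II = 0.44 × 0.08 = 0.0352
  π_III·f_III = 0.44 × 0.16 = 0.0704
Marginal: 0.0312 + 0.0352 + 0.0704 = 0.1368
P(Language III | 'fricative') ≈ 0.515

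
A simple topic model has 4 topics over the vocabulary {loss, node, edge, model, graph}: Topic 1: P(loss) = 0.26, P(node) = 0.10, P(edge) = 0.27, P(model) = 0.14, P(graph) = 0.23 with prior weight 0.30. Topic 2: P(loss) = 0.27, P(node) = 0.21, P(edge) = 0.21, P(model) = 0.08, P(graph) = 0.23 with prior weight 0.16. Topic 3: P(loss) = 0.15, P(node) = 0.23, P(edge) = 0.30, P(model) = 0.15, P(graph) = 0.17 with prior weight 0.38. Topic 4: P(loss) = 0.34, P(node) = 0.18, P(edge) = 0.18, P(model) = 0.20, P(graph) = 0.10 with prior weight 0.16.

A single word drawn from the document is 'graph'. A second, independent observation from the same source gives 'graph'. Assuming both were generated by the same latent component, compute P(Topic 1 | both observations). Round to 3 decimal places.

By Bayes' theorem, P(k | x) = P(Z=k) f_k(x) / Σ_j P(Z=j) f_j(x).
Since both observations come from the same component, the likelihood for component k is f_k(x₁)·f_k(x₂).
  f_1 = [P(graph | comp) = 0.23] × [0.23] = 0.0529
  f_2 = [P(graph | comp) = 0.23] × [0.23] = 0.0529
  f_3 = [P(graph | comp) = 0.17] × [0.17] = 0.0289
  f_4 = [P(graph | comp) = 0.10] × [0.1] = 0.01
Multiply by the mixture weights:
  P(Z=1)·f_1 = 0.30 × 0.0529 = 0.01587
  P(Z=2)·f_2 = 0.16 × 0.0529 = 0.008464
  P(Z=3)·f_3 = 0.38 × 0.0289 = 0.010982
  P(Z=4)·f_4 = 0.16 × 0.01 = 0.0016
Evidence: 0.01587 + 0.008464 + 0.010982 + 0.0016 = 0.036916
So the posterior for Topic 1 is 0.01587 / 0.036916 ≈ 0.430.

0.430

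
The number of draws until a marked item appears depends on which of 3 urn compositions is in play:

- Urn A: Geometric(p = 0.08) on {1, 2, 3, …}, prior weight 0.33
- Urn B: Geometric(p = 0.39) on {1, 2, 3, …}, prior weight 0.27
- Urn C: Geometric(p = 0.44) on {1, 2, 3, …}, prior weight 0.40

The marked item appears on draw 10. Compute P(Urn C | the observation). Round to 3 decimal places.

P(component k | x) = π_k·f_k(x) / marginal(x), where marginal(x) = Σ_j π_j·f_j(x).
Component likelihoods at x = 10:
  L_A = 0.08·(1−0.08)^9 = 0.08·0.472161 = 0.0377729
  L_B = 0.39·(1−0.39)^9 = 0.39·0.0116941 = 0.00456072
  L_C = 0.44·(1−0.44)^9 = 0.44·0.00541617 = 0.00238311
Unnormalised posteriors:
  π_A·L_A = 0.33 × 0.0377729 = 0.0124651
  π_B·L_B = 0.27 × 0.00456072 = 0.00123139
  π_C·L_C = 0.40 × 0.00238311 = 0.000953246
Sum: 0.0124651 + 0.00123139 + 0.000953246 = 0.0146497
P(Urn C | data) ≈ 0.065

0.065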